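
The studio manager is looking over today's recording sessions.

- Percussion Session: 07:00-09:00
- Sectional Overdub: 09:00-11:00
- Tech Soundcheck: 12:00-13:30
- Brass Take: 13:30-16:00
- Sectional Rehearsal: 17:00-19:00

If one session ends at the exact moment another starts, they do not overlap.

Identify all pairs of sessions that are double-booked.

Sorted by start: Percussion Session, Sectional Overdub, Tech Soundcheck, Brass Take, Sectional Rehearsal.
Sectional Overdub starts exactly when Percussion Session ends (back-to-back, no overlap) — done with Percussion Session.
Tech Soundcheck starts after Sectional Overdub ends — done with Sectional Overdub.
Brass Take starts exactly when Tech Soundcheck ends (back-to-back, no overlap) — done with Tech Soundcheck.
Sectional Rehearsal starts after Brass Take ends.

no overlapping pairs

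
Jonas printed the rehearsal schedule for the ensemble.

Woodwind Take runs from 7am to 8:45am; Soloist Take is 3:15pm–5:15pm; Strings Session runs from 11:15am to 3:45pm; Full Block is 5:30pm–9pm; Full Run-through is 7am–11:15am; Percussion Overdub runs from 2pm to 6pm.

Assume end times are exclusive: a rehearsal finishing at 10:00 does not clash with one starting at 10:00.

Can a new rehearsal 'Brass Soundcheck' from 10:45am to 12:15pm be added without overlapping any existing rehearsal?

No — it overlaps Full Run-through, Strings Session

Woodwind Take: ends 8:45am at or before Brass Soundcheck starts 10:45am → clear.
Full Run-through: starts 7am before Brass Soundcheck ends 12:15pm, and ends 11:15am after Brass Soundcheck starts 10:45am → overlap.
Strings Session: starts 11:15am before Brass Soundcheck ends 12:15pm, and ends 3:45pm after Brass Soundcheck starts 10:45am → overlap.
Percussion Overdub: starts 2pm at or after Brass Soundcheck ends 12:15pm → clear.
Soloist Take: starts 3:15pm at or after Brass Soundcheck ends 12:15pm → clear.
Full Block: starts 5:30pm at or after Brass Soundcheck ends 12:15pm → clear.
Brass Soundcheck overlaps Full Run-through, Strings Session.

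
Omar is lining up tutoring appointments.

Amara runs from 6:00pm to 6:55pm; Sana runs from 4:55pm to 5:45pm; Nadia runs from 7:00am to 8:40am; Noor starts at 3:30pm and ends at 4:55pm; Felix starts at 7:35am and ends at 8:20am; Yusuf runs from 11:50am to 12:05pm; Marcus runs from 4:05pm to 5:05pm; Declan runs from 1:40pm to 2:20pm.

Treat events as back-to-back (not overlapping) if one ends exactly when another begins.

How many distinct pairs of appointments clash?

Check each pair: they overlap iff neither finishes before the other starts.
Sorted by start: Nadia, Felix, Yusuf, Declan, Noor, Marcus, Sana, Amara.
Felix starts before Nadia ends → Nadia and Felix overlap.
Yusuf starts after Nadia ends; Nadia is clear from here.
Yusuf starts after Felix ends; Felix is clear from here.
Declan starts after Yusuf ends; Yusuf is clear from here.
Noor starts after Declan ends; Declan is clear from here.
Marcus starts before Noor ends → Noor and Marcus overlap.
Sana starts exactly when Noor ends (back-to-back, no overlap); Noor is clear from here.
Sana starts before Marcus ends → Marcus and Sana overlap.
Amara starts after Marcus ends.
Amara starts after Sana ends.
Overlapping pairs: Felix & Nadia, Marcus & Noor, Marcus & Sana — 3 in total.

3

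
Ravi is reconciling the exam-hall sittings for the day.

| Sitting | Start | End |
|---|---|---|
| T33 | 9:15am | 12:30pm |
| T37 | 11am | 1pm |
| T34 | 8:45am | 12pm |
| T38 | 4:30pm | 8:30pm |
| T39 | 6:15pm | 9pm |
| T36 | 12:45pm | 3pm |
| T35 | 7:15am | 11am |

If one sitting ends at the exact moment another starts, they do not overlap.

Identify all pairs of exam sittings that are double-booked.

Sorted by start: T35, T34, T33, T37, T36, T38, T39.
T34 starts before T35 ends → T35 and T34 overlap.
T33 starts before T35 ends → T35 and T33 overlap.
T37 starts exactly when T35 ends (back-to-back, no overlap), so nothing later overlaps T35 either.
T33 starts before T34 ends → T34 and T33 overlap.
T37 starts before T34 ends → T34 and T37 overlap.
T36 starts after T34 ends, so nothing later overlaps T34 either.
T37 starts before T33 ends → T33 and T37 overlap.
T36 starts after T33 ends, so nothing later overlaps T33 either.
T36 starts before T37 ends → T37 and T36 overlap.
T38 starts after T37 ends, so nothing later overlaps T37 either.
T38 starts after T36 ends, so nothing later overlaps T36 either.
T39 starts before T38 ends → T38 and T39 overlap.

T33 & T34, T33 & T35, T33 & T37, T34 & T35, T34 & T37, T36 & T37, T38 & T39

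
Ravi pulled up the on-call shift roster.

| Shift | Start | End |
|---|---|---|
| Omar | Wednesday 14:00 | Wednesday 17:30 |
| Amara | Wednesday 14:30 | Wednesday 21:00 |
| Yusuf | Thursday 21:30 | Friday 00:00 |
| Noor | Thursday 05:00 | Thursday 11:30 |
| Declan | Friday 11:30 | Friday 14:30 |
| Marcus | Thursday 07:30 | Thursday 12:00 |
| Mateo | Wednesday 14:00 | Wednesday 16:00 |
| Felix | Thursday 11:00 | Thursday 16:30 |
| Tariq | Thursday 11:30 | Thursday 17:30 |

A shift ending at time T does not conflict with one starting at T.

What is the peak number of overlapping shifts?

3

Sort all start/end points and keep a running count:
Wednesday 14:00 start Mateo → 1
Wednesday 14:00 start Omar → 2
Wednesday 14:30 start Amara → 3
Wednesday 16:00 end Mateo → 2
Wednesday 17:30 end Omar → 1
Wednesday 21:00 end Amara → 0
Thursday 05:00 start Noor → 1
Thursday 07:30 start Marcus → 2
Thursday 11:00 start Felix → 3
Thursday 11:30 end Noor → 2
Thursday 11:30 start Tariq → 3
Thursday 12:00 end Marcus → 2
Thursday 16:30 end Felix → 1
Thursday 17:30 end Tariq → 0
Thursday 21:30 start Yusuf → 1
Friday 00:00 end Yusuf → 0
Friday 11:30 start Declan → 1
Friday 14:30 end Declan → 0
Peak is 3, at Wednesday 14:30 (Amara, Mateo, Omar).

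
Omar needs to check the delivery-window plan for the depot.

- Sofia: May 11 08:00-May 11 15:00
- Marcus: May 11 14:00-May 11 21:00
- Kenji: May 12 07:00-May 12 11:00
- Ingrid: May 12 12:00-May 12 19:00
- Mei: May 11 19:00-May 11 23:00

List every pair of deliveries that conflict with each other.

Sorted by start: Sofia, Marcus, Mei, Kenji, Ingrid.
Marcus starts before Sofia ends → Sofia and Marcus overlap.
Mei starts after Sofia ends; Sofia is clear from here.
Mei starts before Marcus ends → Marcus and Mei overlap.
Kenji starts after Marcus ends; Marcus is clear from here.
Kenji starts after Mei ends; Mei is clear from here.
Ingrid starts after Kenji ends.

Marcus & Mei, Marcus & Sofia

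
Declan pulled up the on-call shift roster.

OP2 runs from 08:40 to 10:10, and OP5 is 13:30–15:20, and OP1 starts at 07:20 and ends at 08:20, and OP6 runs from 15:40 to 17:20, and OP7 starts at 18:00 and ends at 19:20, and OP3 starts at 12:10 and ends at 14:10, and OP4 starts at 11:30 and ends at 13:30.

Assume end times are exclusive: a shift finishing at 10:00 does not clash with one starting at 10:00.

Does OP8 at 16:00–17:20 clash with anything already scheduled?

OP1: ends 08:20 at or before OP8 starts 16:00 → clear.
OP2: ends 10:10 at or before OP8 starts 16:00 → clear.
OP4: ends 13:30 at or before OP8 starts 16:00 → clear.
OP3: ends 14:10 at or before OP8 starts 16:00 → clear.
OP5: ends 15:20 at or before OP8 starts 16:00 → clear.
OP6: starts 15:40 before OP8 ends 17:20, and ends 17:20 after OP8 starts 16:00 → overlap.
OP7: starts 18:00 at or after OP8 ends 17:20 → clear.
OP8 overlaps OP6.

Yes — it overlaps OP6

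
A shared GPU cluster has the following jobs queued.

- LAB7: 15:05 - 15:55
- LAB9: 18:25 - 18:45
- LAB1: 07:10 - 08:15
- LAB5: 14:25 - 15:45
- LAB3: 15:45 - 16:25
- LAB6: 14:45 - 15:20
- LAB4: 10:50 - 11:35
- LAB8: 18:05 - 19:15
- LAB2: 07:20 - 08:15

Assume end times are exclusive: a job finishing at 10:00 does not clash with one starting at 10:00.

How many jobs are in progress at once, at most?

Walk through starts and ends in time order (an end at T is processed before a start at T):
07:10 start LAB1 → 1
07:20 start LAB2 → 2
08:15 end LAB1 → 1
08:15 end LAB2 → 0
10:50 start LAB4 → 1
11:35 end LAB4 → 0
14:25 start LAB5 → 1
14:45 start LAB6 → 2
15:05 start LAB7 → 3
15:20 end LAB6 → 2
15:45 end LAB5 → 1
15:45 start LAB3 → 2
15:55 end LAB7 → 1
16:25 end LAB3 → 0
18:05 start LAB8 → 1
18:25 start LAB9 → 2
18:45 end LAB9 → 1
19:15 end LAB8 → 0
Peak is 3, at 15:05 (LAB5, LAB6, LAB7).

3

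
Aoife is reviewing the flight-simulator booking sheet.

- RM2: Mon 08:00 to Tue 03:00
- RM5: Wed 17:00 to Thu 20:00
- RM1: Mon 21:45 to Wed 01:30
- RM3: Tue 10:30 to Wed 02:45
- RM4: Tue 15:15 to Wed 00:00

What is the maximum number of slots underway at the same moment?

3

Sort all start/end points and keep a running count:
Mon 08:00 start RM2 → 1
Mon 21:45 start RM1 → 2
Tue 03:00 end RM2 → 1
Tue 10:30 start RM3 → 2
Tue 15:15 start RM4 → 3
Wed 00:00 end RM4 → 2
Wed 01:30 end RM1 → 1
Wed 02:45 end RM3 → 0
Wed 17:00 start RM5 → 1
Thu 20:00 end RM5 → 0
Peak is 3, at Tue 15:15 (RM1, RM3, RM4).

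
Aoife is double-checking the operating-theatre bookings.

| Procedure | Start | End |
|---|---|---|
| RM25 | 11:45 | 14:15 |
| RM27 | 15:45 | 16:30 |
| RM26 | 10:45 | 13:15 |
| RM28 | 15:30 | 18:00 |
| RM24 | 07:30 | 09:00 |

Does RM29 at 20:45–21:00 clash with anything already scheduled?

RM24: ends 09:00 at or before RM29 starts 20:45 → clear.
RM26: ends 13:15 at or before RM29 starts 20:45 → clear.
RM25: ends 14:15 at or before RM29 starts 20:45 → clear.
RM28: ends 18:00 at or before RM29 starts 20:45 → clear.
RM27: ends 16:30 at or before RM29 starts 20:45 → clear.

No — it doesn't clash with anything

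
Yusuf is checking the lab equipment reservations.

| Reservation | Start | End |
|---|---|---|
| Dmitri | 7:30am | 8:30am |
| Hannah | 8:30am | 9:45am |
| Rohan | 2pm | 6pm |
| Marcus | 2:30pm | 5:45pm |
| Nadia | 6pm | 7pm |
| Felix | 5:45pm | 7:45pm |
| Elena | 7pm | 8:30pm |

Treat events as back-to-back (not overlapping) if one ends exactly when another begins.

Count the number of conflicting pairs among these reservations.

4

Sorted by start: Dmitri, Hannah, Rohan, Marcus, Felix, Nadia, Elena.
Hannah starts exactly when Dmitri ends (back-to-back, no overlap); Dmitri is clear from here.
Rohan starts after Hannah ends; Hannah is clear from here.
Marcus starts before Rohan ends → Rohan and Marcus overlap.
Felix starts before Rohan ends → Rohan and Felix overlap.
Nadia starts exactly when Rohan ends (back-to-back, no overlap); Rohan is clear from here.
Felix starts exactly when Marcus ends (back-to-back, no overlap); Marcus is clear from here.
Nadia starts before Felix ends → Felix and Nadia overlap.
Elena starts before Felix ends → Felix and Elena overlap.
Elena starts exactly when Nadia ends (back-to-back, no overlap).
Overlapping pairs: Elena & Felix, Felix & Nadia, Felix & Rohan, Marcus & Rohan — 4 in total.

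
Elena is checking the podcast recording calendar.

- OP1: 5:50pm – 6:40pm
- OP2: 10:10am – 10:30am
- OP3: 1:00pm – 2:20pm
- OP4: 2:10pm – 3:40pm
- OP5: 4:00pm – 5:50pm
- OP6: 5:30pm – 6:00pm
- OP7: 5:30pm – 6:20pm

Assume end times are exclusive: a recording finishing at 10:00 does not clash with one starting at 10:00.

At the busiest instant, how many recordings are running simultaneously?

Walk through starts and ends in time order (an end at T is processed before a start at T):
10:10am start OP2 → 1
10:30am end OP2 → 0
1:00pm start OP3 → 1
2:10pm start OP4 → 2
2:20pm end OP3 → 1
3:40pm end OP4 → 0
4:00pm start OP5 → 1
5:30pm start OP6 → 2
5:30pm start OP7 → 3
5:50pm end OP5 → 2
5:50pm start OP1 → 3
6:00pm end OP6 → 2
6:20pm end OP7 → 1
6:40pm end OP1 → 0
Peak is 3, at 5:30pm (OP5, OP6, OP7).

3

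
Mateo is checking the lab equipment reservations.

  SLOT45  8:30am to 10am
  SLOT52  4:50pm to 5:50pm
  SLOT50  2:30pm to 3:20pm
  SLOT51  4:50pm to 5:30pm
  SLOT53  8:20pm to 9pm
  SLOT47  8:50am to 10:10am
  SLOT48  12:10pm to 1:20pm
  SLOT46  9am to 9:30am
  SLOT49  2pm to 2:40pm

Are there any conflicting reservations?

Two intervals overlap when each starts before the other ends.
Sorted by start: SLOT45, SLOT47, SLOT46, SLOT48, SLOT49, SLOT50, SLOT51, SLOT52, SLOT53.
SLOT47 starts before SLOT45 ends → SLOT45 and SLOT47 overlap.
That's a conflict, so the schedule is not conflict-free.

Yes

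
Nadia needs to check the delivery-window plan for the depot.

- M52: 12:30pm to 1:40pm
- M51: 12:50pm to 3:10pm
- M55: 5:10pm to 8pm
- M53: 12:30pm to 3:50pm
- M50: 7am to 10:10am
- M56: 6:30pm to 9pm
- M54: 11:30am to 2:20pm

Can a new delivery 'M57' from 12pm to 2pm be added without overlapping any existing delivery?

No — it overlaps M51, M52, M53, M54

M50: ends 10:10am at or before M57 starts 12pm → clear.
M54: starts 11:30am before M57 ends 2pm, and ends 2:20pm after M57 starts 12pm → overlap.
M52: starts 12:30pm before M57 ends 2pm, and ends 1:40pm after M57 starts 12pm → overlap.
M53: starts 12:30pm before M57 ends 2pm, and ends 3:50pm after M57 starts 12pm → overlap.
M51: starts 12:50pm before M57 ends 2pm, and ends 3:10pm after M57 starts 12pm → overlap.
M55: starts 5:10pm at or after M57 ends 2pm → clear.
M56: starts 6:30pm at or after M57 ends 2pm → clear.
M57 overlaps M51, M52, M53, M54.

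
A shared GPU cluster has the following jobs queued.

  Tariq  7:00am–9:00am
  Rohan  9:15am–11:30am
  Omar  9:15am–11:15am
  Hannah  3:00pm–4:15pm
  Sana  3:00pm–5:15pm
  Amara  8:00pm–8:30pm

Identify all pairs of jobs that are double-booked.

Hannah & Sana, Omar & Rohan

Check each pair: they overlap iff neither finishes before the other starts.
Sorted by start: Tariq, Rohan, Omar, Hannah, Sana, Amara.
Rohan starts after Tariq ends, so Tariq has no further overlaps.
Omar starts before Rohan ends → Rohan and Omar overlap.
Hannah starts after Rohan ends, so Rohan has no further overlaps.
Hannah starts after Omar ends, so Omar has no further overlaps.
Sana starts before Hannah ends → Hannah and Sana overlap.
Amara starts after Hannah ends.
Amara starts after Sana ends.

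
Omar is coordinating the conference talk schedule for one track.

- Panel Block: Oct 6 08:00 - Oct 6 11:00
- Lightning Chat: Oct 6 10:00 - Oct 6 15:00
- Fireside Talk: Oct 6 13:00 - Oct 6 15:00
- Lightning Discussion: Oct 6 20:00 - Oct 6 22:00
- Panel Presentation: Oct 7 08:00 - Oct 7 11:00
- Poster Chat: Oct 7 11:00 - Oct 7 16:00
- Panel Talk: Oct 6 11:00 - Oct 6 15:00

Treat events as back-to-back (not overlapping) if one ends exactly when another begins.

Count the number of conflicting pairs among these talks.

Sorted by start: Panel Block, Lightning Chat, Panel Talk, Fireside Talk, Lightning Discussion, Panel Presentation, Poster Chat.
Lightning Chat starts before Panel Block ends → Panel Block and Lightning Chat overlap.
Panel Talk starts exactly when Panel Block ends (back-to-back, no overlap); Panel Block is clear from here.
Panel Talk starts before Lightning Chat ends → Lightning Chat and Panel Talk overlap.
Fireside Talk starts before Lightning Chat ends → Lightning Chat and Fireside Talk overlap.
Lightning Discussion starts after Lightning Chat ends; Lightning Chat is clear from here.
Fireside Talk starts before Panel Talk ends → Panel Talk and Fireside Talk overlap.
Lightning Discussion starts after Panel Talk ends; Panel Talk is clear from here.
Lightning Discussion starts after Fireside Talk ends; Fireside Talk is clear from here.
Panel Presentation starts after Lightning Discussion ends; Lightning Discussion is clear from here.
Poster Chat starts exactly when Panel Presentation ends (back-to-back, no overlap).
Overlapping pairs: Fireside Talk & Lightning Chat, Fireside Talk & Panel Talk, Lightning Chat & Panel Block, Lightning Chat & Panel Talk — 4 in total.

4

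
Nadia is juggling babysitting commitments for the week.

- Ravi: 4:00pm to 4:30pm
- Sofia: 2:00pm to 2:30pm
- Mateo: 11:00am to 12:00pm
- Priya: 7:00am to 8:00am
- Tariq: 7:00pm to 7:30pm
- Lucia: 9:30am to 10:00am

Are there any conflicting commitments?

Check each pair: they overlap iff neither finishes before the other starts.
Sorted by start: Priya, Lucia, Mateo, Sofia, Ravi, Tariq.
Lucia starts after Priya ends, so Priya has no further overlaps.
Mateo starts after Lucia ends, so Lucia has no further overlaps.
Sofia starts after Mateo ends, so Mateo has no further overlaps.
Ravi starts after Sofia ends, so Sofia has no further overlaps.
Tariq starts after Ravi ends.
Every pair is clear; the schedule has no overlaps.

No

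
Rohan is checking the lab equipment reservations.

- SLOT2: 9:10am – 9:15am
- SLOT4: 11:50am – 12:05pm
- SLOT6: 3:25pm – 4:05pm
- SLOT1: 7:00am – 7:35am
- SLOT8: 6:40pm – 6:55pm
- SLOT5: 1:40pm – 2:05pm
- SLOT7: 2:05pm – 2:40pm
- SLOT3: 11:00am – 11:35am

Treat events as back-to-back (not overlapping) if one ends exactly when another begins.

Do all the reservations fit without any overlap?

Sorted by start: SLOT1, SLOT2, SLOT3, SLOT4, SLOT5, SLOT7, SLOT6, SLOT8.
SLOT2 starts after SLOT1 ends, so nothing later overlaps SLOT1 either.
SLOT3 starts after SLOT2 ends, so nothing later overlaps SLOT2 either.
SLOT4 starts after SLOT3 ends, so nothing later overlaps SLOT3 either.
SLOT5 starts after SLOT4 ends, so nothing later overlaps SLOT4 either.
SLOT7 starts exactly when SLOT5 ends (back-to-back, no overlap), so nothing later overlaps SLOT5 either.
SLOT6 starts after SLOT7 ends, so nothing later overlaps SLOT7 either.
SLOT8 starts after SLOT6 ends.
Every pair is clear; the schedule has no overlaps.

Yes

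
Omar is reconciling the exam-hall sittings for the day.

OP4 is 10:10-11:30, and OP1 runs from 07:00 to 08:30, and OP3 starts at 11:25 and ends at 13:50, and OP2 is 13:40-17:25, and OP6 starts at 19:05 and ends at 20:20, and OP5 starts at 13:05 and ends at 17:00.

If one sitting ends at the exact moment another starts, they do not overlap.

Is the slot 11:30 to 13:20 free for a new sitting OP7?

No — it overlaps OP3, OP5

OP1: ends 08:30 at or before OP7 starts 11:30 → clear.
OP4: ends 11:30 at or before OP7 starts 11:30 → clear.
OP3: starts 11:25 before OP7 ends 13:20, and ends 13:50 after OP7 starts 11:30 → overlap.
OP5: starts 13:05 before OP7 ends 13:20, and ends 17:00 after OP7 starts 11:30 → overlap.
OP2: starts 13:40 at or after OP7 ends 13:20 → clear.
OP6: starts 19:05 at or after OP7 ends 13:20 → clear.
OP7 overlaps OP3, OP5.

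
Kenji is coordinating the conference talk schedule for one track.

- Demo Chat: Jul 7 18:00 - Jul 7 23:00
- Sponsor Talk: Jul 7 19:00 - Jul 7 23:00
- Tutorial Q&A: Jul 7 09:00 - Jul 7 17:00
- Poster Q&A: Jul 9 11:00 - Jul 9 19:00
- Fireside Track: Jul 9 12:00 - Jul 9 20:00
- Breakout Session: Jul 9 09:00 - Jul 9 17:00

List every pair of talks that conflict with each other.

Sorted by start: Tutorial Q&A, Demo Chat, Sponsor Talk, Breakout Session, Poster Q&A, Fireside Track.
Demo Chat starts after Tutorial Q&A ends, so Tutorial Q&A has no further overlaps.
Sponsor Talk starts before Demo Chat ends → Demo Chat and Sponsor Talk overlap.
Breakout Session starts after Demo Chat ends, so Demo Chat has no further overlaps.
Breakout Session starts after Sponsor Talk ends, so Sponsor Talk has no further overlaps.
Poster Q&A starts before Breakout Session ends → Breakout Session and Poster Q&A overlap.
Fireside Track starts before Breakout Session ends → Breakout Session and Fireside Track overlap.
Fireside Track starts before Poster Q&A ends → Poster Q&A and Fireside Track overlap.

Breakout Session & Fireside Track, Breakout Session & Poster Q&A, Demo Chat & Sponsor Talk, Fireside Track & Poster Q&A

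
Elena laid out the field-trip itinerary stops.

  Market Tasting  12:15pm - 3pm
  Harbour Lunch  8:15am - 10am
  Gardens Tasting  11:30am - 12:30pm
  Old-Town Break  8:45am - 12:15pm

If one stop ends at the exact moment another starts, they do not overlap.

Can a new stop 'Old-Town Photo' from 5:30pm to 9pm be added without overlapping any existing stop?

Harbour Lunch: ends 10am at or before Old-Town Photo starts 5:30pm → clear.
Old-Town Break: ends 12:15pm at or before Old-Town Photo starts 5:30pm → clear.
Gardens Tasting: ends 12:30pm at or before Old-Town Photo starts 5:30pm → clear.
Market Tasting: ends 3pm at or before Old-Town Photo starts 5:30pm → clear.

Yes — the slot is free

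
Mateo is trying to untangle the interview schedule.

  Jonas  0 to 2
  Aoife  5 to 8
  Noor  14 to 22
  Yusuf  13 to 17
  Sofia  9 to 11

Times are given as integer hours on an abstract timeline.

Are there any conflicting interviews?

Check each pair: they overlap iff neither finishes before the other starts.
Sorted by start: Jonas, Aoife, Sofia, Yusuf, Noor.
Aoife starts after Jonas ends, so Jonas has no further overlaps.
Sofia starts after Aoife ends, so Aoife has no further overlaps.
Yusuf starts after Sofia ends, so Sofia has no further overlaps.
Noor starts before Yusuf ends → Yusuf and Noor overlap.
That's a conflict, so the schedule is not conflict-free.

Yes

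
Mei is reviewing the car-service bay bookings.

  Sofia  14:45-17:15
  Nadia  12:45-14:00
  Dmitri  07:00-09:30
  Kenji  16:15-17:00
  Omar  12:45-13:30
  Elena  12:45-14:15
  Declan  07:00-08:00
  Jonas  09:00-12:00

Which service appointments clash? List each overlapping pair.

Sorted by start: Declan, Dmitri, Jonas, Omar, Nadia, Elena, Sofia, Kenji.
Dmitri starts before Declan ends → Declan and Dmitri overlap.
Jonas starts after Declan ends, so Declan has no further overlaps.
Jonas starts before Dmitri ends → Dmitri and Jonas overlap.
Omar starts after Dmitri ends, so Dmitri has no further overlaps.
Omar starts after Jonas ends, so Jonas has no further overlaps.
Nadia starts before Omar ends → Omar and Nadia overlap.
Elena starts before Omar ends → Omar and Elena overlap.
Sofia starts after Omar ends, so Omar has no further overlaps.
Elena starts before Nadia ends → Nadia and Elena overlap.
Sofia starts after Nadia ends, so Nadia has no further overlaps.
Sofia starts after Elena ends, so Elena has no further overlaps.
Kenji starts before Sofia ends → Sofia and Kenji overlap.

Declan & Dmitri, Dmitri & Jonas, Elena & Nadia, Elena & Omar, Kenji & Sofia, Nadia & Omar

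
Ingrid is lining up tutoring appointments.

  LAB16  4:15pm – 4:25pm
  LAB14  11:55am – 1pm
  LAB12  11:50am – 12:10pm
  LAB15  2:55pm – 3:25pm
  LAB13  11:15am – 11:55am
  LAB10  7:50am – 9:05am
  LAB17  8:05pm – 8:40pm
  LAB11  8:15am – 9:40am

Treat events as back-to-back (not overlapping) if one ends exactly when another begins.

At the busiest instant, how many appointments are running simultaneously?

2

Walk through starts and ends in time order (an end at T is processed before a start at T):
7:50am start LAB10 → 1
8:15am start LAB11 → 2
9:05am end LAB10 → 1
9:40am end LAB11 → 0
11:15am start LAB13 → 1
11:50am start LAB12 → 2
11:55am end LAB13 → 1
11:55am start LAB14 → 2
12:10pm end LAB12 → 1
1pm end LAB14 → 0
2:55pm start LAB15 → 1
3:25pm end LAB15 → 0
4:15pm start LAB16 → 1
4:25pm end LAB16 → 0
8:05pm start LAB17 → 1
8:40pm end LAB17 → 0
Peak is 2, at 8:15am (LAB10, LAB11).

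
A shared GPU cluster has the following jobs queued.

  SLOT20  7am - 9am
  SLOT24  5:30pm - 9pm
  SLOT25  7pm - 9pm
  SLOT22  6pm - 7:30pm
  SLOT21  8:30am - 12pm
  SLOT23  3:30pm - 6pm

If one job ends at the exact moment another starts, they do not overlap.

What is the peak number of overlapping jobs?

3

Sort all start/end points and keep a running count:
7am start SLOT20 → 1
8:30am start SLOT21 → 2
9am end SLOT20 → 1
12pm end SLOT21 → 0
3:30pm start SLOT23 → 1
5:30pm start SLOT24 → 2
6pm end SLOT23 → 1
6pm start SLOT22 → 2
7pm start SLOT25 → 3
7:30pm end SLOT22 → 2
9pm end SLOT24 → 1
9pm end SLOT25 → 0
Peak is 3, at 7pm (SLOT22, SLOT24, SLOT25).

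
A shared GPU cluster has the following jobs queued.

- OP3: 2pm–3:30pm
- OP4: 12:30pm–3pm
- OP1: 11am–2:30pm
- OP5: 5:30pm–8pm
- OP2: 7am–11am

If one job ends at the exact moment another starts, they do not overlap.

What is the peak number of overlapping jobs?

3

Walk through starts and ends in time order (an end at T is processed before a start at T):
7am start OP2 → 1
11am end OP2 → 0
11am start OP1 → 1
12:30pm start OP4 → 2
2pm start OP3 → 3
2:30pm end OP1 → 2
3pm end OP4 → 1
3:30pm end OP3 → 0
5:30pm start OP5 → 1
8pm end OP5 → 0
Peak is 3, at 2pm (OP1, OP3, OP4).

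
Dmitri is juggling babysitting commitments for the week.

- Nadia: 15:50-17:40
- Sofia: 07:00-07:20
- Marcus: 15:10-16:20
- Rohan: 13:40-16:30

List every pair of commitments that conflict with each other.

Marcus & Nadia, Marcus & Rohan, Nadia & Rohan

Check each pair: they overlap iff neither finishes before the other starts.
Sorted by start: Sofia, Rohan, Marcus, Nadia.
Rohan starts after Sofia ends; Sofia is clear from here.
Marcus starts before Rohan ends → Rohan and Marcus overlap.
Nadia starts before Rohan ends → Rohan and Nadia overlap.
Nadia starts before Marcus ends → Marcus and Nadia overlap.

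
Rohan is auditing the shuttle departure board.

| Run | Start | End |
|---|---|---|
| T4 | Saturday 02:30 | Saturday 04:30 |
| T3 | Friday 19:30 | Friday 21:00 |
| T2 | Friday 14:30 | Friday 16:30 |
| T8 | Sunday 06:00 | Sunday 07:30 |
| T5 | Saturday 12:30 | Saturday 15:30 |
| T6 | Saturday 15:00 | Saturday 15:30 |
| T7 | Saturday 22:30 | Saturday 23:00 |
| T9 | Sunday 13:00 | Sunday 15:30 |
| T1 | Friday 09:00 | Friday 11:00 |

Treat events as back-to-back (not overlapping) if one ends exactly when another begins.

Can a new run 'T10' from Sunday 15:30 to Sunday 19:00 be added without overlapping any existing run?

T1: ends Friday 11:00 at or before T10 starts Sunday 15:30 → clear.
T2: ends Friday 16:30 at or before T10 starts Sunday 15:30 → clear.
T3: ends Friday 21:00 at or before T10 starts Sunday 15:30 → clear.
T4: ends Saturday 04:30 at or before T10 starts Sunday 15:30 → clear.
T5: ends Saturday 15:30 at or before T10 starts Sunday 15:30 → clear.
T6: ends Saturday 15:30 at or before T10 starts Sunday 15:30 → clear.
T7: ends Saturday 23:00 at or before T10 starts Sunday 15:30 → clear.
T8: ends Sunday 07:30 at or before T10 starts Sunday 15:30 → clear.
T9: ends Sunday 15:30 at or before T10 starts Sunday 15:30 → clear.

Yes — the slot is free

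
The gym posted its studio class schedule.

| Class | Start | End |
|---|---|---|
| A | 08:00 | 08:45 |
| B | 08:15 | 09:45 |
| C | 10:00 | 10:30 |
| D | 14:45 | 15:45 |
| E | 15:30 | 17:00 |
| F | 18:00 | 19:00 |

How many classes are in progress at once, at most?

2

Walk through starts and ends in time order (an end at T is processed before a start at T):
08:00 start A → 1
08:15 start B → 2
08:45 end A → 1
09:45 end B → 0
10:00 start C → 1
10:30 end C → 0
14:45 start D → 1
15:30 start E → 2
15:45 end D → 1
17:00 end E → 0
18:00 start F → 1
19:00 end F → 0
Peak is 2, at 08:15 (A, B).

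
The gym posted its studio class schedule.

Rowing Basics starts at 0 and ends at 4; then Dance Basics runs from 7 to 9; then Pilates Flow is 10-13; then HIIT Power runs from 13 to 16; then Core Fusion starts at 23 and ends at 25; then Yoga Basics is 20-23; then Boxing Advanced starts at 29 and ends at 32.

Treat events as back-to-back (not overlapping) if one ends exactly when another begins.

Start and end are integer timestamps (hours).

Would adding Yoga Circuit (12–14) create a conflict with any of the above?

Rowing Basics: ends 4 at or before Yoga Circuit starts 12 → clear.
Dance Basics: ends 9 at or before Yoga Circuit starts 12 → clear.
Pilates Flow: starts 10 before Yoga Circuit ends 14, and ends 13 after Yoga Circuit starts 12 → overlap.
HIIT Power: starts 13 before Yoga Circuit ends 14, and ends 16 after Yoga Circuit starts 12 → overlap.
Yoga Basics: starts 20 at or after Yoga Circuit ends 14 → clear.
Core Fusion: starts 23 at or after Yoga Circuit ends 14 → clear.
Boxing Advanced: starts 29 at or after Yoga Circuit ends 14 → clear.
Yoga Circuit overlaps Pilates Flow, HIIT Power.

Yes — it overlaps HIIT Power, Pilates Flow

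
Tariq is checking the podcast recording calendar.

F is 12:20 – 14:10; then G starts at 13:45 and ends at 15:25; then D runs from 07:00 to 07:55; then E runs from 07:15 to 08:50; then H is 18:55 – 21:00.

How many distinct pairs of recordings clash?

2

Sorted by start: D, E, F, G, H.
E starts before D ends → D and E overlap.
F starts after D ends; D is clear from here.
F starts after E ends; E is clear from here.
G starts before F ends → F and G overlap.
H starts after F ends.
H starts after G ends.
Overlapping pairs: D & E, F & G — 2 in total.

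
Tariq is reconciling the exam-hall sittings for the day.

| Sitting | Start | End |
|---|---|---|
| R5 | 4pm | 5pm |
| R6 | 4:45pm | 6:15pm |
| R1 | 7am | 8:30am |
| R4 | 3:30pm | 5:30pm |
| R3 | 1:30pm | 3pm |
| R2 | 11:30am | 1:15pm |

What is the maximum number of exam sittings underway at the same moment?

3

Sweep the timeline, counting +1 at each start and −1 at each end (ends before starts at a tie):
7am start R1 → 1
8:30am end R1 → 0
11:30am start R2 → 1
1:15pm end R2 → 0
1:30pm start R3 → 1
3pm end R3 → 0
3:30pm start R4 → 1
4pm start R5 → 2
4:45pm start R6 → 3
5pm end R5 → 2
5:30pm end R4 → 1
6:15pm end R6 → 0
Peak is 3, at 4:45pm (R4, R5, R6).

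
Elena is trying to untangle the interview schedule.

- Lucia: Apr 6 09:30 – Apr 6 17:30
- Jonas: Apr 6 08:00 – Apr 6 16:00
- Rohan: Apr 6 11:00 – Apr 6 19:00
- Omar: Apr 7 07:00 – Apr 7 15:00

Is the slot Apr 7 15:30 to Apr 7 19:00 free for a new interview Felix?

Yes — the slot is free

Jonas: ends Apr 6 16:00 at or before Felix starts Apr 7 15:30 → clear.
Lucia: ends Apr 6 17:30 at or before Felix starts Apr 7 15:30 → clear.
Rohan: ends Apr 6 19:00 at or before Felix starts Apr 7 15:30 → clear.
Omar: ends Apr 7 15:00 at or before Felix starts Apr 7 15:30 → clear.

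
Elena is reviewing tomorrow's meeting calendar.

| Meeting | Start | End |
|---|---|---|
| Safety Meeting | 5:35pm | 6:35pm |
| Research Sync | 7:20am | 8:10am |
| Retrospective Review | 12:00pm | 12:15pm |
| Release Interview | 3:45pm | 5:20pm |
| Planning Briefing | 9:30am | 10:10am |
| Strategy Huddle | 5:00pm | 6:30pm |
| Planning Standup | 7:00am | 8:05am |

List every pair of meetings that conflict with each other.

Planning Standup & Research Sync, Release Interview & Strategy Huddle, Safety Meeting & Strategy Huddle

Two intervals overlap when each starts before the other ends.
Sorted by start: Planning Standup, Research Sync, Planning Briefing, Retrospective Review, Release Interview, Strategy Huddle, Safety Meeting.
Research Sync starts before Planning Standup ends → Planning Standup and Research Sync overlap.
Planning Briefing starts after Planning Standup ends — done with Planning Standup.
Planning Briefing starts after Research Sync ends — done with Research Sync.
Retrospective Review starts after Planning Briefing ends — done with Planning Briefing.
Release Interview starts after Retrospective Review ends — done with Retrospective Review.
Strategy Huddle starts before Release Interview ends → Release Interview and Strategy Huddle overlap.
Safety Meeting starts after Release Interview ends.
Safety Meeting starts before Strategy Huddle ends → Strategy Huddle and Safety Meeting overlap.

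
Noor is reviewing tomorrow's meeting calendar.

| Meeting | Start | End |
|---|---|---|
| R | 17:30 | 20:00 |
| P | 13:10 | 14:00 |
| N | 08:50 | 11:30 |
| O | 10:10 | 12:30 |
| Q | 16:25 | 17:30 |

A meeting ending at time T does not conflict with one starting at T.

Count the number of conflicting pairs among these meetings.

Sorted by start: N, O, P, Q, R.
O starts before N ends → N and O overlap.
P starts after N ends, so N has no further overlaps.
P starts after O ends, so O has no further overlaps.
Q starts after P ends, so P has no further overlaps.
R starts exactly when Q ends (back-to-back, no overlap).
Overlapping pairs: N & O — 1 in total.

1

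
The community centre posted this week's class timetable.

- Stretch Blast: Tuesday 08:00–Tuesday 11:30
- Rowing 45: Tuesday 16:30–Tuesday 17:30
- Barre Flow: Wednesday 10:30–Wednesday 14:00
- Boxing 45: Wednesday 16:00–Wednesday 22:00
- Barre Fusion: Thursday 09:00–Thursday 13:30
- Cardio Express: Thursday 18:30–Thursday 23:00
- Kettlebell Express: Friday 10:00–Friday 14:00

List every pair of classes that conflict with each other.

Two intervals overlap when each starts before the other ends.
Sorted by start: Stretch Blast, Rowing 45, Barre Flow, Boxing 45, Barre Fusion, Cardio Express, Kettlebell Express.
Rowing 45 starts after Stretch Blast ends — done with Stretch Blast.
Barre Flow starts after Rowing 45 ends — done with Rowing 45.
Boxing 45 starts after Barre Flow ends — done with Barre Flow.
Barre Fusion starts after Boxing 45 ends — done with Boxing 45.
Cardio Express starts after Barre Fusion ends — done with Barre Fusion.
Kettlebell Express starts after Cardio Express ends.

none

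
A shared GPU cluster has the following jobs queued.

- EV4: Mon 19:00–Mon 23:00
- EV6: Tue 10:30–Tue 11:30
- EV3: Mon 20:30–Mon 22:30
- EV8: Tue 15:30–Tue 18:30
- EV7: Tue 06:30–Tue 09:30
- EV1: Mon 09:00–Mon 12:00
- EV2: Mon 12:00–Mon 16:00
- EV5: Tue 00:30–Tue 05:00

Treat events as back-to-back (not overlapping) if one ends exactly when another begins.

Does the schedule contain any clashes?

Sorted by start: EV1, EV2, EV4, EV3, EV5, EV7, EV6, EV8.
EV2 starts exactly when EV1 ends (back-to-back, no overlap) — done with EV1.
EV4 starts after EV2 ends — done with EV2.
EV3 starts before EV4 ends → EV4 and EV3 overlap.
That's a conflict, so the schedule is not conflict-free.

Yes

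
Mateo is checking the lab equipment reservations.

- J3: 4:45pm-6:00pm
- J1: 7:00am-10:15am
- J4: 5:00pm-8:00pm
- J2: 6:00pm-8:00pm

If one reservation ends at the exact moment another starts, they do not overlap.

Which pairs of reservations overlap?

Sorted by start: J1, J3, J4, J2.
J3 starts after J1 ends, so J1 has no further overlaps.
J4 starts before J3 ends → J3 and J4 overlap.
J2 starts exactly when J3 ends (back-to-back, no overlap).
J2 starts before J4 ends → J4 and J2 overlap.

J2 & J4, J3 & J4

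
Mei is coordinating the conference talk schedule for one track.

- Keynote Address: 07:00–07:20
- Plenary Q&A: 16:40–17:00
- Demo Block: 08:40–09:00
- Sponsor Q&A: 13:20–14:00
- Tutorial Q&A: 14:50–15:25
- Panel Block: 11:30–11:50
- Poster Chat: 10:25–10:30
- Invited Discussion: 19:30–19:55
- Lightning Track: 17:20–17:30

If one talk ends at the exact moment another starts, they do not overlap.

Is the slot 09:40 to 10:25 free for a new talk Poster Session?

Keynote Address: ends 07:20 at or before Poster Session starts 09:40 → clear.
Demo Block: ends 09:00 at or before Poster Session starts 09:40 → clear.
Poster Chat: starts 10:25 at or after Poster Session ends 10:25 → clear.
Panel Block: starts 11:30 at or after Poster Session ends 10:25 → clear.
Sponsor Q&A: starts 13:20 at or after Poster Session ends 10:25 → clear.
Tutorial Q&A: starts 14:50 at or after Poster Session ends 10:25 → clear.
Plenary Q&A: starts 16:40 at or after Poster Session ends 10:25 → clear.
Lightning Track: starts 17:20 at or after Poster Session ends 10:25 → clear.
Invited Discussion: starts 19:30 at or after Poster Session ends 10:25 → clear.

Yes — the slot is free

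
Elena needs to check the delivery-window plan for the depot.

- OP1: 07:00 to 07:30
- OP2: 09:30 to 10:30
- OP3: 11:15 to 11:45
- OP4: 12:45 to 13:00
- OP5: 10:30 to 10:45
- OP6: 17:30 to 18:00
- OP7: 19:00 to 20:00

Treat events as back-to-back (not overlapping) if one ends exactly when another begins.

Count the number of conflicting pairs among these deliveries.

Sorted by start: OP1, OP2, OP5, OP3, OP4, OP6, OP7.
OP2 starts after OP1 ends; OP1 is clear from here.
OP5 starts exactly when OP2 ends (back-to-back, no overlap); OP2 is clear from here.
OP3 starts after OP5 ends; OP5 is clear from here.
OP4 starts after OP3 ends; OP3 is clear from here.
OP6 starts after OP4 ends; OP4 is clear from here.
OP7 starts after OP6 ends.
No pair overlaps.

0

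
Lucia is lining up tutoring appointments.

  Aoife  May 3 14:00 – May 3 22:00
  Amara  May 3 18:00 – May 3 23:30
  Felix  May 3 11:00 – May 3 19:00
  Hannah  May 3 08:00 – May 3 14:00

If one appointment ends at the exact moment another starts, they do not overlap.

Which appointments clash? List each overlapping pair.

Amara & Aoife, Amara & Felix, Aoife & Felix, Felix & Hannah

Two intervals overlap when each starts before the other ends.
Sorted by start: Hannah, Felix, Aoife, Amara.
Felix starts before Hannah ends → Hannah and Felix overlap.
Aoife starts exactly when Hannah ends (back-to-back, no overlap); Hannah is clear from here.
Aoife starts before Felix ends → Felix and Aoife overlap.
Amara starts before Felix ends → Felix and Amara overlap.
Amara starts before Aoife ends → Aoife and Amara overlap.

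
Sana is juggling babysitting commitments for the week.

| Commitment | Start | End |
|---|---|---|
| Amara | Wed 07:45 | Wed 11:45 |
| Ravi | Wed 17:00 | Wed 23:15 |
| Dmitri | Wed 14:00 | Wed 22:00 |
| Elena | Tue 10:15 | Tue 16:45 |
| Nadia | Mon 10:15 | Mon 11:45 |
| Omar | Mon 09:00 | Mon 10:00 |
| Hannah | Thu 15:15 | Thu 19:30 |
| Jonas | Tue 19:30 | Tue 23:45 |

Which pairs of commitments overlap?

Dmitri & Ravi

Two intervals overlap when each starts before the other ends.
Sorted by start: Omar, Nadia, Elena, Jonas, Amara, Dmitri, Ravi, Hannah.
Nadia starts after Omar ends, so nothing later overlaps Omar either.
Elena starts after Nadia ends, so nothing later overlaps Nadia either.
Jonas starts after Elena ends, so nothing later overlaps Elena either.
Amara starts after Jonas ends, so nothing later overlaps Jonas either.
Dmitri starts after Amara ends, so nothing later overlaps Amara either.
Ravi starts before Dmitri ends → Dmitri and Ravi overlap.
Hannah starts after Dmitri ends.
Hannah starts after Ravi ends.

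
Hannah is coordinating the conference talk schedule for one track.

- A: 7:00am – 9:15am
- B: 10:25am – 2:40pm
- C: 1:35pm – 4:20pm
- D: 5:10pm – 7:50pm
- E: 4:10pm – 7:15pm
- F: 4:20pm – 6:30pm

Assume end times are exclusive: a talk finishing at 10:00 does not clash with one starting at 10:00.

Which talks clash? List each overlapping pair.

Sorted by start: A, B, C, E, F, D.
B starts after A ends — done with A.
C starts before B ends → B and C overlap.
E starts after B ends — done with B.
E starts before C ends → C and E overlap.
F starts exactly when C ends (back-to-back, no overlap) — done with C.
F starts before E ends → E and F overlap.
D starts before E ends → E and D overlap.
D starts before F ends → F and D overlap.

B & C, C & E, D & E, D & F, E & F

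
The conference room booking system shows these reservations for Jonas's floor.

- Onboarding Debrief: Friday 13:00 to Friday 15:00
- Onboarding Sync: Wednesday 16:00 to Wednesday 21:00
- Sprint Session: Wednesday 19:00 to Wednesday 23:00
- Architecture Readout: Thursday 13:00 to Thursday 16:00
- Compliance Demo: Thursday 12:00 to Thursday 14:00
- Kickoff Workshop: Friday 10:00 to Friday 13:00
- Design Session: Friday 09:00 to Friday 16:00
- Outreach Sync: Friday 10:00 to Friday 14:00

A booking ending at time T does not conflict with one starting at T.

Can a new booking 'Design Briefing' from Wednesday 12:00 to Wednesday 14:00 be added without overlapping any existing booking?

Onboarding Sync: starts Wednesday 16:00 at or after Design Briefing ends Wednesday 14:00 → clear.
Sprint Session: starts Wednesday 19:00 at or after Design Briefing ends Wednesday 14:00 → clear.
Compliance Demo: starts Thursday 12:00 at or after Design Briefing ends Wednesday 14:00 → clear.
Architecture Readout: starts Thursday 13:00 at or after Design Briefing ends Wednesday 14:00 → clear.
Design Session: starts Friday 09:00 at or after Design Briefing ends Wednesday 14:00 → clear.
Kickoff Workshop: starts Friday 10:00 at or after Design Briefing ends Wednesday 14:00 → clear.
Outreach Sync: starts Friday 10:00 at or after Design Briefing ends Wednesday 14:00 → clear.
Onboarding Debrief: starts Friday 13:00 at or after Design Briefing ends Wednesday 14:00 → clear.

Yes — the slot is free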